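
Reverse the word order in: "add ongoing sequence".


Original: "add ongoing sequence"
Words (1..n): add | ongoing | sequence
Reversed (n..1): sequence | ongoing | add
Result = "sequence ongoing add"


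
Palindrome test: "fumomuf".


Word: "fumomuf"
Reversed: "fumomuf"
Forward == Backward? fumomuf == fumomuf
Palindrome = Yes


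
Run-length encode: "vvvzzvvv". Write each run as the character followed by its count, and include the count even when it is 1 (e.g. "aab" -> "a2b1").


String: "vvvzzvvv"
Scanning for consecutive runs:
  'v' x 3
  'z' x 2
  'v' x 3
RLE = "v3z2v3"


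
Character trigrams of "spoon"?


Word: "spoon" (length 5)
Number of trigrams = 5 - 3 + 1 = 3
  Position 0: "spo"
  Position 1: "poo"
  Position 2: "oon"
Trigrams = "spo", "poo", "oon"


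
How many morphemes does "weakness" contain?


Word: "weakness"
Morphemes: weak + -ness
Each morpheme carries meaning
= 2 morphemes


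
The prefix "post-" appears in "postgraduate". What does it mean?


Prefix: post-
Example: postgraduate (post- + graduate)
Meaning = after


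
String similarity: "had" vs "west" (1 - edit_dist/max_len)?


Word 1: "had" (length 3)
Word 2: "west" (length 4)
One optimal edit sequence:
  1. insert 'w'  (+1)
  2. substitute 'h' -> 'e'  (+1)
  3. substitute 'a' -> 's'  (+1)
  4. substitute 'd' -> 't'  (+1)
Edit distance = 4
Max length = max(3, 4) = 4
Similarity = 1 - 4/4
= 0.0000


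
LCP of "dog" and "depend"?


Word 1: "dog"
Word 2: "depend"
Comparing from start:
  Pos 0: 'd' == 'd'
  Pos 1: 'o' != 'e' (stop)
LCP = "d" (length 1)


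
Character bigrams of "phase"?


Word: "phase" (length 5)
Number of bigrams = 5 - 2 + 1 = 4
  Position 0: "ph"
  Position 1: "ha"
  Position 2: "as"
  Position 3: "se"
Bigrams = "ph", "ha", "as", "se"


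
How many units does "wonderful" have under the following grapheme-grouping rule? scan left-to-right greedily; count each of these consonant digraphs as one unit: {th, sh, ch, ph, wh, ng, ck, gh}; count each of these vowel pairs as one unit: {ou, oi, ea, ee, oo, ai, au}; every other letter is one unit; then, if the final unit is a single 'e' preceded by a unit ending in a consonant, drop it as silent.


Word: "wonderful" (9 letters)
Left-to-right scan:
  [1] 'w' (letter)
  [2] 'o' (letter)
  [3] 'n' (letter)
  [4] 'd' (letter)
  [5] 'e' (letter)
  [6] 'r' (letter)
  [7] 'f' (letter)
  [8] 'u' (letter)
  [9] 'l' (letter)
Units from scan: 9
Sound units = 9 units


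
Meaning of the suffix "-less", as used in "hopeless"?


Suffix: -less
Example: hopeless = hope + -less
Meaning = without


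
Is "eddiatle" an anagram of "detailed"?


Word 1: "detailed" → sorted: addeeilt
Word 2: "eddiatle" → sorted: addeeilt
Same letters? addeeilt == addeeilt
Anagram = Yes


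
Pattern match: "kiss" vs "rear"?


Pattern of "kiss": [0, 1, 2, 2]
Pattern of "rear": [0, 1, 2, 0]
Patterns do not match
Same pattern = No


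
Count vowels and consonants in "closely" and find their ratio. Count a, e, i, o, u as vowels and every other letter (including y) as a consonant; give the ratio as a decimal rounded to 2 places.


Word: "closely"
Vowels (a,e,i,o,u): 2
Consonants: 5
Ratio = 2/5
= 0.40


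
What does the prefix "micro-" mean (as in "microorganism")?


Prefix: micro-
Example: microorganism = micro- + organism
Meaning = small


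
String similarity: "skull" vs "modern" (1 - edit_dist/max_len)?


Word 1: "skull" (length 5)
Word 2: "modern" (length 6)
One optimal edit sequence:
  1. insert 'm'  (+1)
  2. substitute 's' -> 'o'  (+1)
  3. substitute 'k' -> 'd'  (+1)
  4. substitute 'u' -> 'e'  (+1)
  5. substitute 'l' -> 'r'  (+1)
  6. substitute 'l' -> 'n'  (+1)
Edit distance = 6
Max length = max(5, 6) = 6
Similarity = 1 - 6/6
= 0.0000


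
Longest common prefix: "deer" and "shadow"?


Word 1: "deer"
Word 2: "shadow"
Comparing from start:
  Pos 0: 'd' != 's' (stop)
LCP = "" (length 0)


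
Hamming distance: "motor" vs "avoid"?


Comparing character by character (same length = 5):
  Pos 0: 'm' vs 'a' !=
  Pos 1: 'o' vs 'v' !=
  Pos 2: 't' vs 'o' !=
  Pos 3: 'o' vs 'i' !=
  Pos 4: 'r' vs 'd' !=
Hamming distance = 5


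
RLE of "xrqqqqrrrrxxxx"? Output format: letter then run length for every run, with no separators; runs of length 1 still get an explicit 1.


String: "xrqqqqrrrrxxxx"
Scanning for consecutive runs:
  'x' x 1
  'r' x 1
  'q' x 4
  'r' x 4
  'x' x 4
RLE = "x1r1q4r4x4"


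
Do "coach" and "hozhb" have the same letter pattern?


Pattern of "coach": [0, 1, 2, 0, 3]
Pattern of "hozhb": [0, 1, 2, 0, 3]
Patterns match
Same pattern = Yes


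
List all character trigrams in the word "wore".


Word: "wore" (length 4)
Number of trigrams = 4 - 3 + 1 = 2
  Position 0: "wor"
  Position 1: "ore"
Trigrams = "wor", "ore"


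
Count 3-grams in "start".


Word: "start" (length 5)
Number of 3-grams = length - 3 + 1 = 5 - 3 + 1
= 3


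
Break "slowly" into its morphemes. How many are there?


Word: "slowly"
Morphemes: slow | -ly
Each morpheme carries meaning
= 2 morphemes


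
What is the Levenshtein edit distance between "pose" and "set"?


Word 1: "pose" (length 4)
Word 2: "set" (length 3)
One optimal edit sequence (insert/delete/substitute each cost 1):
  1. delete 'p'  (+1)
  2. delete 'o'  (+1)
  3. keep 's'
  4. keep 'e'
  5. insert 't'  (+1)
Total edit operations: 3
Edit distance = 3


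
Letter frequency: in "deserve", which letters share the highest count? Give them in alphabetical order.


Word: "deserve"
Letter counts:
  'd': 1
  'e': 3
  'r': 1
  's': 1
  'v': 1
Maximum count = 3
Most frequent = 'e' (3 times each)


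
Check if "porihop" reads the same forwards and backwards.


Word: "porihop"
Reversed: "pohirop"
Forward == Backward? porihop != pohirop
Palindrome = No


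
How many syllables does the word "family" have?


Word: "family"
Syllable breakdown: fam / i / ly
Counting: 3 parts
= 3 syllables


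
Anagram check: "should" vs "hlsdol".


Word 1: "should" → sorted: dhlosu
Word 2: "hlsdol" → sorted: dhllos
Same letters? dhlosu != dhllos
Anagram = No


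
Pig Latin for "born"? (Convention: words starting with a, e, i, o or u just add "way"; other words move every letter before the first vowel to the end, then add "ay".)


Word: "born"
Starts with consonant(s) → move to end, add 'ay'
Consonant cluster: "b"
Pig Latin = "ornbay"


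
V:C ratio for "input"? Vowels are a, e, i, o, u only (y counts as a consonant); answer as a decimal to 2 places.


Word: "input"
Vowels (a,e,i,o,u): 2
Consonants: 3
Ratio = 2/3
= 0.67


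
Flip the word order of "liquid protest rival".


Original: "liquid protest rival"
Words (1..n): liquid | protest | rival
Reversed (n..1): rival | protest | liquid
Result = "rival protest liquid"


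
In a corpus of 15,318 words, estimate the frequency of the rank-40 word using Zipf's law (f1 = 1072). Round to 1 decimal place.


Zipf's law: f(r) = f(1) / r
f(1) = 1072
f(40) = 1072 / 40
= 26.8 occurrences


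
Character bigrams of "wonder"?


Word: "wonder" (length 6)
Number of bigrams = 6 - 2 + 1 = 5
  Position 0: "wo"
  Position 1: "on"
  Position 2: "nd"
  Position 3: "de"
  Position 4: "er"
Bigrams = "wo", "on", "nd", "de", "er"


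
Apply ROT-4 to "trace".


Word: "trace"
Shift: 4
Each letter → (letter + shift) mod 26:
  't' (19) + 4 = 23 → 'x'
  'r' (17) + 4 = 21 → 'v'
  'a' (0) + 4 = 4 → 'e'
  'c' (2) + 4 = 6 → 'g'
  'e' (4) + 4 = 8 → 'i'
Result = "xvegi"


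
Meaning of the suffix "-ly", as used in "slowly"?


Suffix: -ly
As in: slowly -> slow + -ly
Meaning = in a manner


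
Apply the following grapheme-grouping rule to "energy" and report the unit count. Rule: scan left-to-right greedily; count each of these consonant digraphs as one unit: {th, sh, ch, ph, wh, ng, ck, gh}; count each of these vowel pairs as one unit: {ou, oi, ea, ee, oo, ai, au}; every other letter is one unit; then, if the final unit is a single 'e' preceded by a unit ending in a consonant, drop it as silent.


Word: "energy" (6 letters)
Left-to-right scan:
  [1] 'e' (letter)
  [2] 'n' (letter)
  [3] 'e' (letter)
  [4] 'r' (letter)
  [5] 'g' (letter)
  [6] 'y' (letter)
Units from scan: 6
Sound units = 6 units


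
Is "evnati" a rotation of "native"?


Word: "native", Candidate: "evnati"
Method: check if candidate is substring of word+word
"nativenative" contains "evnati"? No
Is rotation = No


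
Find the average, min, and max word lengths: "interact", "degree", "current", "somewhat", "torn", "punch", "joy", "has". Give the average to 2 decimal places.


Lengths: "interact"=8, "degree"=6, "current"=7, "somewhat"=8, "torn"=4, "punch"=5, "joy"=3, "has"=3
Sum = 44, Count = 8
Average = 44/8 = 5.50
= avg=5.50, min=3, max=8


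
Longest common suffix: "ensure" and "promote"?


Word 1: "ensure"
Word 2: "promote"
Comparing from end:
  Pos -1: 'e' == 'e'
  Pos -2: 'r' != 't' (stop)
LCS = "e" (length 1)


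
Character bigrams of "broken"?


Word: "broken" (length 6)
Number of bigrams = 6 - 2 + 1 = 5
  Position 0: "br"
  Position 1: "ro"
  Position 2: "ok"
  Position 3: "ke"
  Position 4: "en"
Bigrams = "br", "ro", "ok", "ke", "en"


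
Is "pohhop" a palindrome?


Word: "pohhop"
Reversed: "pohhop"
Forward == Backward? pohhop == pohhop
Palindrome = Yes


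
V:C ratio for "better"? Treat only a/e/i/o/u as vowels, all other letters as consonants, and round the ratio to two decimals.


Word: "better"
Vowels (a,e,i,o,u): 2
Consonants: 4
Ratio = 2/4
= 0.50


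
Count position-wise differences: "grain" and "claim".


Comparing character by character (same length = 5):
  Pos 0: 'g' vs 'c' !=
  Pos 1: 'r' vs 'l' !=
  Pos 2: 'a' vs 'a' =
  Pos 3: 'i' vs 'i' =
  Pos 4: 'n' vs 'm' !=
Hamming distance = 3


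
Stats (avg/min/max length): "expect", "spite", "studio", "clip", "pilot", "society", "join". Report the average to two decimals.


Lengths: "expect"=6, "spite"=5, "studio"=6, "clip"=4, "pilot"=5, "society"=7, "join"=4
Sum = 37, Count = 7
Average = 37/7 = 5.29
= avg=5.29, min=4, max=7


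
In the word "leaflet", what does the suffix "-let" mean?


Suffix: -let
Example: leaflet = leaf + -let
Meaning = small


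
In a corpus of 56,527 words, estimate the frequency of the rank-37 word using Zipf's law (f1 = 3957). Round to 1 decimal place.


Zipf's law: f(r) = f(1) / r
f(1) = 3957
f(37) = 3957 / 37
= 106.9 occurrences


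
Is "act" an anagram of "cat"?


Word 1: "cat" → sorted: act
Word 2: "act" → sorted: act
Same letters? act == act
Anagram = Yes


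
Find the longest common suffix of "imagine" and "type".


Word 1: "imagine"
Word 2: "type"
Comparing from end:
  Pos -1: 'e' == 'e'
  Pos -2: 'n' != 'p' (stop)
LCS = "e" (length 1)


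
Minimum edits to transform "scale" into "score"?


Word 1: "scale" (length 5)
Word 2: "score" (length 5)
One optimal edit sequence (insert/delete/substitute each cost 1):
  1. keep 's'
  2. keep 'c'
  3. substitute 'a' -> 'o'  (+1)
  4. substitute 'l' -> 'r'  (+1)
  5. keep 'e'
Total edit operations: 2
Edit distance = 2


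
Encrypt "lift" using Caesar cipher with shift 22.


Word: "lift"
Shift: 22
Each letter → (letter + shift) mod 26:
  'l' (11) + 22 = 7 → 'h'
  'i' (8) + 22 = 4 → 'e'
  'f' (5) + 22 = 1 → 'b'
  't' (19) + 22 = 15 → 'p'
Result = "hebp"


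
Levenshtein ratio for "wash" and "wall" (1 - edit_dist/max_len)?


Word 1: "wash" (length 4)
Word 2: "wall" (length 4)
One optimal edit sequence:
  1. keep 'w'
  2. keep 'a'
  3. substitute 's' -> 'l'  (+1)
  4. substitute 'h' -> 'l'  (+1)
Edit distance = 2
Max length = max(4, 4) = 4
Similarity = 1 - 2/4
= 0.5000


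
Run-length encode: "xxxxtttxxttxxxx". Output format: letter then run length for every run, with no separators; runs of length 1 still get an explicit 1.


String: "xxxxtttxxttxxxx"
Scanning for consecutive runs:
  'x' x 4
  't' x 3
  'x' x 2
  't' x 2
  'x' x 4
RLE = "x4t3x2t2x4"


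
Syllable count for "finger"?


Word: "finger"
Syllable breakdown: fin · ger
Counting: 2 parts
= 2 syllables


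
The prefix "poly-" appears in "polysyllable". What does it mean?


Prefix: poly-
As in: polysyllable -> poly- + syllable
Meaning = many


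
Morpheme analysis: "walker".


Word: "walker"
Morphemes: walk + -er
Each morpheme carries meaning
= 2 morphemes


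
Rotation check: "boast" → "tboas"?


Word: "boast", Candidate: "tboas"
Method: check if candidate is substring of word+word
"boastboast" contains "tboas"? Yes
Is rotation = Yes


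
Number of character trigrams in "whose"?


Word: "whose" (length 5)
Number of 3-grams = length - 3 + 1 = 5 - 3 + 1
= 3


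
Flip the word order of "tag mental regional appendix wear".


Original: "tag mental regional appendix wear"
Words (1..n): tag | mental | regional | appendix | wear
Reversed (n..1): wear | appendix | regional | mental | tag
Result = "wear appendix regional mental tag"


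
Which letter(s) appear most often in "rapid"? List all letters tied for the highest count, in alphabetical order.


Word: "rapid"
Letter counts:
  'a': 1
  'd': 1
  'i': 1
  'p': 1
  'r': 1
Maximum count = 1
Most frequent = 'a', 'd', 'i', 'p', 'r' (1 time each)


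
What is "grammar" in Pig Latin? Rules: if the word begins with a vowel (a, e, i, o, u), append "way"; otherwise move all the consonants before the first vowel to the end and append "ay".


Word: "grammar"
Starts with consonant(s) → move to end, add 'ay'
Consonant cluster: "gr"
Pig Latin = "ammargray"


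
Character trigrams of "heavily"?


Word: "heavily" (length 7)
Number of trigrams = 7 - 3 + 1 = 5
  Position 0: "hea"
  Position 1: "eav"
  Position 2: "avi"
  Position 3: "vil"
  Position 4: "ily"
Trigrams = "hea", "eav", "avi", "vil", "ily"


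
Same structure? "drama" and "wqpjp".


Pattern of "drama": [0, 1, 2, 3, 2]
Pattern of "wqpjp": [0, 1, 2, 3, 2]
Patterns match
Same pattern = Yes


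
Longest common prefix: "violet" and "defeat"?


Word 1: "violet"
Word 2: "defeat"
Comparing from start:
  Pos 0: 'v' != 'd' (stop)
LCP = "" (length 0)


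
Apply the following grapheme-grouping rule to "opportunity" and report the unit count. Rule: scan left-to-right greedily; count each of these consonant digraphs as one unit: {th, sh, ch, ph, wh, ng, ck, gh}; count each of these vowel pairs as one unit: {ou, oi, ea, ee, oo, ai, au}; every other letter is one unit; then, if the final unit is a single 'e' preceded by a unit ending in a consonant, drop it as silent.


Word: "opportunity" (11 letters)
Left-to-right scan:
  (1) 'o' (letter)
  (2) 'p' (letter)
  (3) 'p' (letter)
  (4) 'o' (letter)
  (5) 'r' (letter)
  (6) 't' (letter)
  (7) 'u' (letter)
  (8) 'n' (letter)
  (9) 'i' (letter)
  (10) 't' (letter)
  (11) 'y' (letter)
Units from scan: 11
Sound units = 11 units


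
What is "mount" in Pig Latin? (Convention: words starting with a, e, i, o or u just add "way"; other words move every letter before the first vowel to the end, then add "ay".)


Word: "mount"
Starts with consonant(s) → move to end, add 'ay'
Consonant cluster: "m"
Pig Latin = "ountmay"


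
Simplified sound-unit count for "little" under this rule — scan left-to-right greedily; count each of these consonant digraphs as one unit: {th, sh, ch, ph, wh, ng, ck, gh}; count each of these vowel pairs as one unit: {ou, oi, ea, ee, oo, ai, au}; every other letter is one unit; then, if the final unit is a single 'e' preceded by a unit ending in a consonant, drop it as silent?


Word: "little" (6 letters)
Left-to-right scan:
  1. 'l' (letter)
  2. 'i' (letter)
  3. 't' (letter)
  4. 't' (letter)
  5. 'l' (letter)
  6. 'e' (letter)
Units from scan: 6
Final unit is 'e' after a consonant -> drop as silent (-1)
Sound units = 5 units


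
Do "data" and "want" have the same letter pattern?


Pattern of "data": [0, 1, 2, 1]
Pattern of "want": [0, 1, 2, 3]
Patterns do not match
Same pattern = No


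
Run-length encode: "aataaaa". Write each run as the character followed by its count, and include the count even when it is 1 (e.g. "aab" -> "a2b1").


String: "aataaaa"
Scanning for consecutive runs:
  'a' x 2
  't' x 1
  'a' x 4
RLE = "a2t1a4"


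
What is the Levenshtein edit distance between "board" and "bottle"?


Word 1: "board" (length 5)
Word 2: "bottle" (length 6)
One optimal edit sequence (insert/delete/substitute each cost 1):
  1. keep 'b'
  2. keep 'o'
  3. insert 't'  (+1)
  4. substitute 'a' -> 't'  (+1)
  5. substitute 'r' -> 'l'  (+1)
  6. substitute 'd' -> 'e'  (+1)
Total edit operations: 4
Edit distance = 4


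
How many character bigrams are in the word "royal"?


Word: "royal" (length 5)
Number of 2-grams = length - 2 + 1 = 5 - 2 + 1
= 4


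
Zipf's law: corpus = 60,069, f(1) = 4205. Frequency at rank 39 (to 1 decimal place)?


Zipf's law: f(r) = f(1) / r
f(1) = 4205
f(39) = 4205 / 39
= 107.8 occurrences


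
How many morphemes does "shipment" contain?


Word: "shipment"
Morphemes: ship | -ment
Each morpheme carries meaning
= 2 morphemes


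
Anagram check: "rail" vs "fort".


Word 1: "rail" → sorted: ailr
Word 2: "fort" → sorted: fort
Same letters? ailr != fort
Anagram = No


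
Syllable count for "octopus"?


Word: "octopus"
Syllable breakdown: oc · to · pus
Counting: 3 parts
= 3 syllables


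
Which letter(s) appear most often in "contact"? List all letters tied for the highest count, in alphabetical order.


Word: "contact"
Letter counts:
  'a': 1
  'c': 2
  'n': 1
  'o': 1
  't': 2
Maximum count = 2
Most frequent = 'c', 't' (2 times each)


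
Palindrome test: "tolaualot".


Word: "tolaualot"
Reversed: "tolaualot"
Forward == Backward? tolaualot == tolaualot
Palindrome = Yes


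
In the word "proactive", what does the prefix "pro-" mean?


Prefix: pro-
Example: proactive (pro- + active)
Meaning = forward / in favor of


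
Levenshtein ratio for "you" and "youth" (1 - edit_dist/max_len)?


Word 1: "you" (length 3)
Word 2: "youth" (length 5)
One optimal edit sequence:
  1. keep 'y'
  2. keep 'o'
  3. keep 'u'
  4. insert 't'  (+1)
  5. insert 'h'  (+1)
Edit distance = 2
Max length = max(3, 5) = 5
Similarity = 1 - 2/5
= 0.6000


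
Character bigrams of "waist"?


Word: "waist" (length 5)
Number of bigrams = 5 - 2 + 1 = 4
  Position 0: "wa"
  Position 1: "ai"
  Position 2: "is"
  Position 3: "st"
Bigrams = "wa", "ai", "is", "st"


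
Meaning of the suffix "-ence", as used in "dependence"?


Suffix: -ence
As in: dependence -> depend + -ence
Meaning = state of


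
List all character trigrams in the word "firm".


Word: "firm" (length 4)
Number of trigrams = 4 - 3 + 1 = 2
  Position 0: "fir"
  Position 1: "irm"
Trigrams = "fir", "irm"


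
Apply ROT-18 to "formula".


Word: "formula"
Shift: 18
Each letter → (letter + shift) mod 26:
  'f' (5) + 18 = 23 → 'x'
  'o' (14) + 18 = 6 → 'g'
  'r' (17) + 18 = 9 → 'j'
  'm' (12) + 18 = 4 → 'e'
  'u' (20) + 18 = 12 → 'm'
  'l' (11) + 18 = 3 → 'd'
  'a' (0) + 18 = 18 → 's'
Result = "xgjemds"


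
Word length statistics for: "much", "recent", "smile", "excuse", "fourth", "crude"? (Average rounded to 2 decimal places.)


Lengths: "much"=4, "recent"=6, "smile"=5, "excuse"=6, "fourth"=6, "crude"=5
Sum = 32, Count = 6
Average = 32/6 = 5.33
= avg=5.33, min=4, max=6


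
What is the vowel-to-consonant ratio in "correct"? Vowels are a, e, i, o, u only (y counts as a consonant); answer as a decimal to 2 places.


Word: "correct"
Vowels (a,e,i,o,u): 2
Consonants: 5
Ratio = 2/5
= 0.40


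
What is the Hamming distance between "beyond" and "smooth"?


Comparing character by character (same length = 6):
  Pos 0: 'b' vs 's' !=
  Pos 1: 'e' vs 'm' !=
  Pos 2: 'y' vs 'o' !=
  Pos 3: 'o' vs 'o' =
  Pos 4: 'n' vs 't' !=
  Pos 5: 'd' vs 'h' !=
Hamming distance = 5


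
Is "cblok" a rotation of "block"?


Word: "block", Candidate: "cblok"
Method: check if candidate is substring of word+word
"blockblock" contains "cblok"? No
Is rotation = No


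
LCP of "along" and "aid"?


Word 1: "along"
Word 2: "aid"
Comparing from start:
  Pos 0: 'a' == 'a'
  Pos 1: 'l' != 'i' (stop)
LCP = "a" (length 1)


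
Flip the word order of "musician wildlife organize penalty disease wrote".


Original: "musician wildlife organize penalty disease wrote"
Words (1..n): musician | wildlife | organize | penalty | disease | wrote
Reversed (n..1): wrote | disease | penalty | organize | wildlife | musician
Result = "wrote disease penalty organize wildlife musician"


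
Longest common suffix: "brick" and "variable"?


Word 1: "brick"
Word 2: "variable"
Comparing from end:
  Pos -1: 'k' != 'e' (stop)
LCS = "" (length 0)


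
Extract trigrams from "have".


Word: "have" (length 4)
Number of trigrams = 4 - 3 + 1 = 2
  Position 0: "hav"
  Position 1: "ave"
Trigrams = "hav", "ave"


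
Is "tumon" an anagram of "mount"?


Word 1: "mount" → sorted: mnotu
Word 2: "tumon" → sorted: mnotu
Same letters? mnotu == mnotu
Anagram = Yes


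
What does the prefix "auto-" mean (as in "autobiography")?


Prefix: auto-
Example: autobiography = auto- + biography
Meaning = self


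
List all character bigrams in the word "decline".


Word: "decline" (length 7)
Number of bigrams = 7 - 2 + 1 = 6
  Position 0: "de"
  Position 1: "ec"
  Position 2: "cl"
  Position 3: "li"
  Position 4: "in"
  Position 5: "ne"
Bigrams = "de", "ec", "cl", "li", "in", "ne"


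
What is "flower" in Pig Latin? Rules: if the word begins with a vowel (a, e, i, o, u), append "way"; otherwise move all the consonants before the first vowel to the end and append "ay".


Word: "flower"
Starts with consonant(s) → move to end, add 'ay'
Consonant cluster: "fl"
Pig Latin = "owerflay"


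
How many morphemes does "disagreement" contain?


Word: "disagreement"
Morphemes: dis- | agree | -ment
Each morpheme carries meaning
= 3 morphemes


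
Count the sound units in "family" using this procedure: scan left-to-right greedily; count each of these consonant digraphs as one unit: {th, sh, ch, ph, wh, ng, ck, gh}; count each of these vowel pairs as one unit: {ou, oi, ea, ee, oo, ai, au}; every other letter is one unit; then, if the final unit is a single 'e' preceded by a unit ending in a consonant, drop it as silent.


Word: "family" (6 letters)
Left-to-right scan:
  [1] 'f' (letter)
  [2] 'a' (letter)
  [3] 'm' (letter)
  [4] 'i' (letter)
  [5] 'l' (letter)
  [6] 'y' (letter)
Units from scan: 6
Sound units = 6 units


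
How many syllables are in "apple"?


Word: "apple"
Syllable breakdown: ap | ple
Counting: 2 parts
= 2 syllables


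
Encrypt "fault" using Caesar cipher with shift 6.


Word: "fault"
Shift: 6
Each letter → (letter + shift) mod 26:
  'f' (5) + 6 = 11 → 'l'
  'a' (0) + 6 = 6 → 'g'
  'u' (20) + 6 = 0 → 'a'
  'l' (11) + 6 = 17 → 'r'
  't' (19) + 6 = 25 → 'z'
Result = "lgarz"


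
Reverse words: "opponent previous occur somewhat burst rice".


Original: "opponent previous occur somewhat burst rice"
Words (1..n): opponent | previous | occur | somewhat | burst | rice
Reversed (n..1): rice | burst | somewhat | occur | previous | opponent
Result = "rice burst somewhat occur previous opponent"


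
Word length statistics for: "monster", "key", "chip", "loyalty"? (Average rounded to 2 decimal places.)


Lengths: "monster"=7, "key"=3, "chip"=4, "loyalty"=7
Sum = 21, Count = 4
Average = 21/4 = 5.25
= avg=5.25, min=3, max=7


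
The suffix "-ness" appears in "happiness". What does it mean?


Suffix: -ness
Example: happiness = happy + -ness, with a spelling change
Meaning = state of being


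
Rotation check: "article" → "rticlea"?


Word: "article", Candidate: "rticlea"
Method: check if candidate is substring of word+word
"articlearticle" contains "rticlea"? Yes
Is rotation = Yes


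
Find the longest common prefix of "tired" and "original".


Word 1: "tired"
Word 2: "original"
Comparing from start:
  Pos 0: 't' != 'o' (stop)
LCP = "" (length 0)


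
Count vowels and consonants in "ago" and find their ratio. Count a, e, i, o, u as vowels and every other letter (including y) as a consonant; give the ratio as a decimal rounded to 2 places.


Word: "ago"
Vowels (a,e,i,o,u): 2
Consonants: 1
Ratio = 2/1
= 2.00


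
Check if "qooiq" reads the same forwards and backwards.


Word: "qooiq"
Reversed: "qiooq"
Forward == Backward? qooiq != qiooq
Palindrome = No


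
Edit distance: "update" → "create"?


Word 1: "update" (length 6)
Word 2: "create" (length 6)
One optimal edit sequence (insert/delete/substitute each cost 1):
  1. substitute 'u' -> 'c'  (+1)
  2. substitute 'p' -> 'r'  (+1)
  3. substitute 'd' -> 'e'  (+1)
  4. keep 'a'
  5. keep 't'
  6. keep 'e'
Total edit operations: 3
Edit distance = 3


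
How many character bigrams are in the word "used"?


Word: "used" (length 4)
Number of 2-grams = length - 2 + 1 = 4 - 2 + 1
= 3


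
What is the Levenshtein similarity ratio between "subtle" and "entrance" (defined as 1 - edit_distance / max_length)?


Word 1: "subtle" (length 6)
Word 2: "entrance" (length 8)
One optimal edit sequence:
  1. insert 'e'  (+1)
  2. insert 'n'  (+1)
  3. substitute 's' -> 't'  (+1)
  4. substitute 'u' -> 'r'  (+1)
  5. substitute 'b' -> 'a'  (+1)
  6. substitute 't' -> 'n'  (+1)
  7. substitute 'l' -> 'c'  (+1)
  8. keep 'e'
Edit distance = 7
Max length = max(6, 8) = 8
Similarity = 1 - 7/8
= 0.1250


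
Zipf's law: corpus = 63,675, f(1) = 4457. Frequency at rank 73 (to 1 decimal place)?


Zipf's law: f(r) = f(1) / r
f(1) = 4457
f(73) = 4457 / 73
= 61.1 occurrences


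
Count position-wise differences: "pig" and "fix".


Comparing character by character (same length = 3):
  Pos 0: 'p' vs 'f' !=
  Pos 1: 'i' vs 'i' =
  Pos 2: 'g' vs 'x' !=
Hamming distance = 2


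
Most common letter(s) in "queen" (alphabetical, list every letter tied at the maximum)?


Word: "queen"
Letter counts:
  'e': 2
  'n': 1
  'q': 1
  'u': 1
Maximum count = 2
Most frequent = 'e' (2 times each)


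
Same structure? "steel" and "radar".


Pattern of "steel": [0, 1, 2, 2, 3]
Pattern of "radar": [0, 1, 2, 1, 0]
Patterns do not match
Same pattern = No


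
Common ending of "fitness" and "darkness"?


Word 1: "fitness"
Word 2: "darkness"
Comparing from end:
  Pos -1: 's' == 's'
  Pos -2: 's' == 's'
  Pos -3: 'e' == 'e'
  Pos -4: 'n' == 'n'
  Pos -5: 't' != 'k' (stop)
LCS = "ness" (length 4)


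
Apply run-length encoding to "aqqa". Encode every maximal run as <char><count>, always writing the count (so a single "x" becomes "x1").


String: "aqqa"
Scanning for consecutive runs:
  'a' x 1
  'q' x 2
  'a' x 1
RLE = "a1q2a1"


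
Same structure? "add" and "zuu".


Pattern of "add": [0, 1, 1]
Pattern of "zuu": [0, 1, 1]
Patterns match
Same pattern = Yes


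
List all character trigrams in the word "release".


Word: "release" (length 7)
Number of trigrams = 7 - 3 + 1 = 5
  Position 0: "rel"
  Position 1: "ele"
  Position 2: "lea"
  Position 3: "eas"
  Position 4: "ase"
Trigrams = "rel", "ele", "lea", "eas", "ase"


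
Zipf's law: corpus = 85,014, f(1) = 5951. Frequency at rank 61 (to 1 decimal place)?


Zipf's law: f(r) = f(1) / r
f(1) = 5951
f(61) = 5951 / 61
= 97.6 occurrences


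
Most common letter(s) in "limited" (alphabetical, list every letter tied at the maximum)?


Word: "limited"
Letter counts:
  'd': 1
  'e': 1
  'i': 2
  'l': 1
  'm': 1
  't': 1
Maximum count = 2
Most frequent = 'i' (2 times each)


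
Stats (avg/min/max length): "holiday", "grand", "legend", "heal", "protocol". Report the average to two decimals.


Lengths: "holiday"=7, "grand"=5, "legend"=6, "heal"=4, "protocol"=8
Sum = 30, Count = 5
Average = 30/5 = 6.00
= avg=6.00, min=4, max=8


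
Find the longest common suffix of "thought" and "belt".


Word 1: "thought"
Word 2: "belt"
Comparing from end:
  Pos -1: 't' == 't'
  Pos -2: 'h' != 'l' (stop)
LCS = "t" (length 1)


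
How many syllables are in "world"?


Word: "world"
Syllable breakdown: world
Counting: 1 part
= 1 syllable


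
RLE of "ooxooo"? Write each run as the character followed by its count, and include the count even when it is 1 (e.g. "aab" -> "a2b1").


String: "ooxooo"
Scanning for consecutive runs:
  'o' x 2
  'x' x 1
  'o' x 3
RLE = "o2x1o3"


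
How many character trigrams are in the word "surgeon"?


Word: "surgeon" (length 7)
Number of 3-grams = length - 3 + 1 = 7 - 3 + 1
= 5


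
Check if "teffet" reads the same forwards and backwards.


Word: "teffet"
Reversed: "teffet"
Forward == Backward? teffet == teffet
Palindrome = Yes


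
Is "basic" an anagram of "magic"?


Word 1: "magic" → sorted: acgim
Word 2: "basic" → sorted: abcis
Same letters? acgim != abcis
Anagram = No


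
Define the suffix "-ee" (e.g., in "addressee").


Suffix: -ee
Example: addressee (address + -ee)
Meaning = one who receives


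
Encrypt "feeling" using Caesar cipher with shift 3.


Word: "feeling"
Shift: 3
Each letter → (letter + shift) mod 26:
  'f' (5) + 3 = 8 → 'i'
  'e' (4) + 3 = 7 → 'h'
  'e' (4) + 3 = 7 → 'h'
  'l' (11) + 3 = 14 → 'o'
  'i' (8) + 3 = 11 → 'l'
  'n' (13) + 3 = 16 → 'q'
  'g' (6) + 3 = 9 → 'j'
Result = "ihholqj"


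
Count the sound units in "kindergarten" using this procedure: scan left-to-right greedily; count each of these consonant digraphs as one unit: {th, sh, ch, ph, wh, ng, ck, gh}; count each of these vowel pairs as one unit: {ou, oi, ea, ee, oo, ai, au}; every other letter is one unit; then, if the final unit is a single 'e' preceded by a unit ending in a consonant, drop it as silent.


Word: "kindergarten" (12 letters)
Left-to-right scan:
  [1] 'k' (letter)
  [2] 'i' (letter)
  [3] 'n' (letter)
  [4] 'd' (letter)
  [5] 'e' (letter)
  [6] 'r' (letter)
  [7] 'g' (letter)
  [8] 'a' (letter)
  [9] 'r' (letter)
  [10] 't' (letter)
  [11] 'e' (letter)
  [12] 'n' (letter)
Units from scan: 12
Sound units = 12 units


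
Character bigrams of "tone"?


Word: "tone" (length 4)
Number of bigrams = 4 - 2 + 1 = 3
  Position 0: "to"
  Position 1: "on"
  Position 2: "ne"
Bigrams = "to", "on", "ne"


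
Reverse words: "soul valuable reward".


Original: "soul valuable reward"
Words (1..n): soul | valuable | reward
Reversed (n..1): reward | valuable | soul
Result = "reward valuable soul"


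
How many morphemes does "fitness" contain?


Word: "fitness"
Morphemes: fit | -ness
Each morpheme carries meaning
= 2 morphemes


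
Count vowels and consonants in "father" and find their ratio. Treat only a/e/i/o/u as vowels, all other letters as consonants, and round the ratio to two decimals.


Word: "father"
Vowels (a,e,i,o,u): 2
Consonants: 4
Ratio = 2/4
= 0.50


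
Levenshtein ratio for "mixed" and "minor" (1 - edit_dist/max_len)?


Word 1: "mixed" (length 5)
Word 2: "minor" (length 5)
One optimal edit sequence:
  1. keep 'm'
  2. keep 'i'
  3. substitute 'x' -> 'n'  (+1)
  4. substitute 'e' -> 'o'  (+1)
  5. substitute 'd' -> 'r'  (+1)
Edit distance = 3
Max length = max(5, 5) = 5
Similarity = 1 - 3/5
= 0.4000


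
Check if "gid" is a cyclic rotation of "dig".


Word: "dig", Candidate: "gid"
Method: check if candidate is substring of word+word
"digdig" contains "gid"? No
Is rotation = No


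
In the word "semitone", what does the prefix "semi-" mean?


Prefix: semi-
Example: semitone = semi- + tone
Meaning = half


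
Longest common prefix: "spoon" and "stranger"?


Word 1: "spoon"
Word 2: "stranger"
Comparing from start:
  Pos 0: 's' == 's'
  Pos 1: 'p' != 't' (stop)
LCP = "s" (length 1)


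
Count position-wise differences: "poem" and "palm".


Comparing character by character (same length = 4):
  Pos 0: 'p' vs 'p' =
  Pos 1: 'o' vs 'a' !=
  Pos 2: 'e' vs 'l' !=
  Pos 3: 'm' vs 'm' =
Hamming distance = 2


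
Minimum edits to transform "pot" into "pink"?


Word 1: "pot" (length 3)
Word 2: "pink" (length 4)
One optimal edit sequence (insert/delete/substitute each cost 1):
  1. keep 'p'
  2. insert 'i'  (+1)
  3. substitute 'o' -> 'n'  (+1)
  4. substitute 't' -> 'k'  (+1)
Total edit operations: 3
Edit distance = 3


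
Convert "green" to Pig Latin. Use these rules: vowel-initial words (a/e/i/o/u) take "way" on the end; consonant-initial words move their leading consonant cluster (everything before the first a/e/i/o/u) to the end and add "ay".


Word: "green"
Starts with consonant(s) → move to end, add 'ay'
Consonant cluster: "gr"
Pig Latin = "eengray"


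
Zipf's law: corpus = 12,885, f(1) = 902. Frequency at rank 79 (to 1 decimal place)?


Zipf's law: f(r) = f(1) / r
f(1) = 902
f(79) = 902 / 79
= 11.4 occurrences


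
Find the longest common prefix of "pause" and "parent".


Word 1: "pause"
Word 2: "parent"
Comparing from start:
  Pos 0: 'p' == 'p'
  Pos 1: 'a' == 'a'
  Pos 2: 'u' != 'r' (stop)
LCP = "pa" (length 2)


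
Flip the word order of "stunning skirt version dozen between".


Original: "stunning skirt version dozen between"
Words (1..n): stunning | skirt | version | dozen | between
Reversed (n..1): between | dozen | version | skirt | stunning
Result = "between dozen version skirt stunning"


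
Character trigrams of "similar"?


Word: "similar" (length 7)
Number of trigrams = 7 - 3 + 1 = 5
  Position 0: "sim"
  Position 1: "imi"
  Position 2: "mil"
  Position 3: "ila"
  Position 4: "lar"
Trigrams = "sim", "imi", "mil", "ila", "lar"


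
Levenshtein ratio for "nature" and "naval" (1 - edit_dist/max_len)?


Word 1: "nature" (length 6)
Word 2: "naval" (length 5)
One optimal edit sequence:
  1. keep 'n'
  2. keep 'a'
  3. delete 't'  (+1)
  4. substitute 'u' -> 'v'  (+1)
  5. substitute 'r' -> 'a'  (+1)
  6. substitute 'e' -> 'l'  (+1)
Edit distance = 4
Max length = max(6, 5) = 6
Similarity = 1 - 4/6
= 0.3333


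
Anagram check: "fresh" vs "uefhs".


Word 1: "fresh" → sorted: efhrs
Word 2: "uefhs" → sorted: efhsu
Same letters? efhrs != efhsu
Anagram = No


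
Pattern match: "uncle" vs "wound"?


Pattern of "uncle": [0, 1, 2, 3, 4]
Pattern of "wound": [0, 1, 2, 3, 4]
Patterns match
Same pattern = Yes


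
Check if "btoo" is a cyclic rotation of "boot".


Word: "boot", Candidate: "btoo"
Method: check if candidate is substring of word+word
"bootboot" contains "btoo"? No
Is rotation = No


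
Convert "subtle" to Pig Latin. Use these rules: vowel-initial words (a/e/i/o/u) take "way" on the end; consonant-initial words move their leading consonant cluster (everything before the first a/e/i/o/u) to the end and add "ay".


Word: "subtle"
Starts with consonant(s) → move to end, add 'ay'
Consonant cluster: "s"
Pig Latin = "ubtlesay"


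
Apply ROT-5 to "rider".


Word: "rider"
Shift: 5
Each letter → (letter + shift) mod 26:
  'r' (17) + 5 = 22 → 'w'
  'i' (8) + 5 = 13 → 'n'
  'd' (3) + 5 = 8 → 'i'
  'e' (4) + 5 = 9 → 'j'
  'r' (17) + 5 = 22 → 'w'
Result = "wnijw"


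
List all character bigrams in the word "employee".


Word: "employee" (length 8)
Number of bigrams = 8 - 2 + 1 = 7
  Position 0: "em"
  Position 1: "mp"
  Position 2: "pl"
  Position 3: "lo"
  Position 4: "oy"
  Position 5: "ye"
  Position 6: "ee"
Bigrams = "em", "mp", "pl", "lo", "oy", "ye", "ee"


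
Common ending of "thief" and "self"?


Word 1: "thief"
Word 2: "self"
Comparing from end:
  Pos -1: 'f' == 'f'
  Pos -2: 'e' != 'l' (stop)
LCS = "f" (length 1)


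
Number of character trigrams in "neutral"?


Word: "neutral" (length 7)
Number of 3-grams = length - 3 + 1 = 7 - 3 + 1
= 5


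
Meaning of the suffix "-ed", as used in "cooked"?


Suffix: -ed
Example: cooked = cook + -ed
Meaning = past tense


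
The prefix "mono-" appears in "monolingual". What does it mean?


Prefix: mono-
Example: monolingual = mono- + lingual
Meaning = one


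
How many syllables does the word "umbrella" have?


Word: "umbrella"
Syllable breakdown: um | brel | la
Counting: 3 parts
= 3 syllables


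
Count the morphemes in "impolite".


Word: "impolite"
Morphemes: im- | polite
Each morpheme carries meaning
= 2 morphemes


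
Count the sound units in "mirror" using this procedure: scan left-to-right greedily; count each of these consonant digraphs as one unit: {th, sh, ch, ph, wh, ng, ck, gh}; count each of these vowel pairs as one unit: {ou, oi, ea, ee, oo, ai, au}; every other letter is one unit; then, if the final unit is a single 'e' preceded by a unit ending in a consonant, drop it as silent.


Word: "mirror" (6 letters)
Left-to-right scan:
  [1] 'm' (letter)
  [2] 'i' (letter)
  [3] 'r' (letter)
  [4] 'r' (letter)
  [5] 'o' (letter)
  [6] 'r' (letter)
Units from scan: 6
Sound units = 6 units


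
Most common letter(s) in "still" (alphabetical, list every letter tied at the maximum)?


Word: "still"
Letter counts:
  'i': 1
  'l': 2
  's': 1
  't': 1
Maximum count = 2
Most frequent = 'l' (2 times each)


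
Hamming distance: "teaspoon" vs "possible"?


Comparing character by character (same length = 8):
  Pos 0: 't' vs 'p' !=
  Pos 1: 'e' vs 'o' !=
  Pos 2: 'a' vs 's' !=
  Pos 3: 's' vs 's' =
  Pos 4: 'p' vs 'i' !=
  Pos 5: 'o' vs 'b' !=
  Pos 6: 'o' vs 'l' !=
  Pos 7: 'n' vs 'e' !=
Hamming distance = 7


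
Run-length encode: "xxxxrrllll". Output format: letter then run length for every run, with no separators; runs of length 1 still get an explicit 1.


String: "xxxxrrllll"
Scanning for consecutive runs:
  'x' x 4
  'r' x 2
  'l' x 4
RLE = "x4r2l4"


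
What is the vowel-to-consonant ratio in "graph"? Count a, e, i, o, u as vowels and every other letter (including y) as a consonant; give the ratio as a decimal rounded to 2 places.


Word: "graph"
Vowels (a,e,i,o,u): 1
Consonants: 4
Ratio = 1/4
= 0.25


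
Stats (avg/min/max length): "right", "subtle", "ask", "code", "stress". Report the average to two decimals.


Lengths: "right"=5, "subtle"=6, "ask"=3, "code"=4, "stress"=6
Sum = 24, Count = 5
Average = 24/5 = 4.80
= avg=4.80, min=3, max=6


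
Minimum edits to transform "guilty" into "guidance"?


Word 1: "guilty" (length 6)
Word 2: "guidance" (length 8)
One optimal edit sequence (insert/delete/substitute each cost 1):
  1. keep 'g'
  2. keep 'u'
  3. keep 'i'
  4. insert 'd'  (+1)
  5. insert 'a'  (+1)
  6. substitute 'l' -> 'n'  (+1)
  7. substitute 't' -> 'c'  (+1)
  8. substitute 'y' -> 'e'  (+1)
Total edit operations: 5
Edit distance = 5


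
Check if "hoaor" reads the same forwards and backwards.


Word: "hoaor"
Reversed: "roaoh"
Forward == Backward? hoaor != roaoh
Palindrome = No


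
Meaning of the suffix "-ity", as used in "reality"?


Suffix: -ity
As in: reality -> real + -ity
Meaning = quality of


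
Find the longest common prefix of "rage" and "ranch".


Word 1: "rage"
Word 2: "ranch"
Comparing from start:
  Pos 0: 'r' == 'r'
  Pos 1: 'a' == 'a'
  Pos 2: 'g' != 'n' (stop)
LCP = "ra" (length 2)


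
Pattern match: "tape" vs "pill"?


Pattern of "tape": [0, 1, 2, 3]
Pattern of "pill": [0, 1, 2, 2]
Patterns do not match
Same pattern = No


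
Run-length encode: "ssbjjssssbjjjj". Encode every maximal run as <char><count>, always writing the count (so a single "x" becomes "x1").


String: "ssbjjssssbjjjj"
Scanning for consecutive runs:
  's' x 2
  'b' x 1
  'j' x 2
  's' x 4
  'b' x 1
  'j' x 4
RLE = "s2b1j2s4b1j4"


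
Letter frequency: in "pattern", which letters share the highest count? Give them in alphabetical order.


Word: "pattern"
Letter counts:
  'a': 1
  'e': 1
  'n': 1
  'p': 1
  'r': 1
  't': 2
Maximum count = 2
Most frequent = 't' (2 times each)


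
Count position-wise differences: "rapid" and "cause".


Comparing character by character (same length = 5):
  Pos 0: 'r' vs 'c' !=
  Pos 1: 'a' vs 'a' =
  Pos 2: 'p' vs 'u' !=
  Pos 3: 'i' vs 's' !=
  Pos 4: 'd' vs 'e' !=
Hamming distance = 4
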